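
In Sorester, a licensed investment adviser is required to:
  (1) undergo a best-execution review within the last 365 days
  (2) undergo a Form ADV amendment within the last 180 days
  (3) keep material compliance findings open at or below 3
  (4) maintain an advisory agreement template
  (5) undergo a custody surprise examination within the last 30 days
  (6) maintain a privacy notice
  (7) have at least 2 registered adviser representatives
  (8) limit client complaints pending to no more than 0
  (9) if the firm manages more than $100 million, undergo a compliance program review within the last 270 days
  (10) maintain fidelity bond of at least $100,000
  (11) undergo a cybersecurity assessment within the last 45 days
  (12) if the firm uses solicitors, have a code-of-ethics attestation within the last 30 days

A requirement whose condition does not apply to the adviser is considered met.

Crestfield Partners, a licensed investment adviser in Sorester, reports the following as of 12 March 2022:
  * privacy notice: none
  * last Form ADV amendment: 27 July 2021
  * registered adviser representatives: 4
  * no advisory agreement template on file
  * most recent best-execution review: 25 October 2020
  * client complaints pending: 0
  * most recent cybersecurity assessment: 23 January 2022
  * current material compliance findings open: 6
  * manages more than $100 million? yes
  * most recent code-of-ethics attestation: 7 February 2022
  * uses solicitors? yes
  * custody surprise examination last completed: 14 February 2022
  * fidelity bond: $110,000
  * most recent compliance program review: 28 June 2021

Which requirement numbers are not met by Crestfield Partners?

1, 2, 3, 4, 6, 11, 12

1. best-execution review 503 days ago vs limit 365 → not met
2. Form ADV amendment 228 days ago vs limit 180 → not met
3. material compliance findings open 6 > 3 → not met
4. advisory agreement template absent → not met
5. custody surprise examination 26 days ago vs limit 30 → met
6. privacy notice absent → not met
7. registered adviser representatives 4 ≥ 2 → met
8. client complaints pending 0 ≤ 0 → met
9. condition 'manages more than $100 million' holds; compliance program review 257 days ago vs limit 270 → met
10. fidelity bond $110,000 ≥ $100,000 → met
11. cybersecurity assessment 48 days ago vs limit 45 → not met
12. condition 'uses solicitors' holds; code-of-ethics attestation 33 days ago vs limit 30 → not met
Not met: 1, 2, 3, 4, 6, 11, 12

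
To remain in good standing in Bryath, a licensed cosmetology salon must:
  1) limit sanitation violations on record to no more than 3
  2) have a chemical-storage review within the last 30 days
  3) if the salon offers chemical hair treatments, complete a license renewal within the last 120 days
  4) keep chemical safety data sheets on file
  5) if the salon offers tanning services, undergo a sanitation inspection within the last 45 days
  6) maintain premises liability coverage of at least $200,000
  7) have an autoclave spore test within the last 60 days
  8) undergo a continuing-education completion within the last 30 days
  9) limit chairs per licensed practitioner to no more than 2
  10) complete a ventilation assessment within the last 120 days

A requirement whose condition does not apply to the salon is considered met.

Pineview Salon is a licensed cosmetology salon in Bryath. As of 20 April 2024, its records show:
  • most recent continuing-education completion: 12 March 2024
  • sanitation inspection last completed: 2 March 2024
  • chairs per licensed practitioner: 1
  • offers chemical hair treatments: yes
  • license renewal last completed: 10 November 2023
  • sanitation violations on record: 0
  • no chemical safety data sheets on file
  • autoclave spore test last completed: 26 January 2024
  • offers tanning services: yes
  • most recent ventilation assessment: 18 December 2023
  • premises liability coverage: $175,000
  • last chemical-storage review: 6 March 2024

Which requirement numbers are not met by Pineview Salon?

2, 3, 4, 5, 6, 7, 8, 10

1. sanitation violations on record 0 ≤ 3 → met
2. chemical-storage review 45 days ago vs limit 30 → not met
3. condition 'offers chemical hair treatments' holds; license renewal 162 days ago vs limit 120 → not met
4. chemical safety data sheets absent → not met
5. condition 'offers tanning services' holds; sanitation inspection 49 days ago vs limit 45 → not met
6. premises liability coverage $175,000 < $200,000 → not met
7. autoclave spore test 85 days ago vs limit 60 → not met
8. continuing-education completion 39 days ago vs limit 30 → not met
9. chairs per licensed practitioner 1 ≤ 2 → met
10. ventilation assessment 124 days ago vs limit 120 → not met
Not met: 2, 3, 4, 5, 6, 7, 8, 10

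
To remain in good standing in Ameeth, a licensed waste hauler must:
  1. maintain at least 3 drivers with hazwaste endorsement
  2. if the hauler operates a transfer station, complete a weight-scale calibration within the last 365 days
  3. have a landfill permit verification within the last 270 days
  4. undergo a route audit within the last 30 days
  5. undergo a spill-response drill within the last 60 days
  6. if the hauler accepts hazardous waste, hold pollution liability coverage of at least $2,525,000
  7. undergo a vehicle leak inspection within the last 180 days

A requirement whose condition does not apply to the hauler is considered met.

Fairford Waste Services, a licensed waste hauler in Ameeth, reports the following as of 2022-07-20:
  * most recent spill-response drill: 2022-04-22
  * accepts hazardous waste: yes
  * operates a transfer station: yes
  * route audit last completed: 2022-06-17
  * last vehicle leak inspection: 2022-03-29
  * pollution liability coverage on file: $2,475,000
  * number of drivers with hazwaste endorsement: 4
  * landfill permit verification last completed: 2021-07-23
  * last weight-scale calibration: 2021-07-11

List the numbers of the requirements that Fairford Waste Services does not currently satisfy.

2, 3, 4, 5, 6

1. drivers with hazwaste endorsement 4 ≥ 3 → met
2. condition 'operates a transfer station' holds; weight-scale calibration 374 days ago vs limit 365 → not met
3. landfill permit verification 362 days ago vs limit 270 → not met
4. route audit 33 days ago vs limit 30 → not met
5. spill-response drill 89 days ago vs limit 60 → not met
6. condition 'accepts hazardous waste' holds; pollution liability coverage $2,475,000 < $2,525,000 → not met
7. vehicle leak inspection 113 days ago vs limit 180 → met
Not met: 2, 3, 4, 5, 6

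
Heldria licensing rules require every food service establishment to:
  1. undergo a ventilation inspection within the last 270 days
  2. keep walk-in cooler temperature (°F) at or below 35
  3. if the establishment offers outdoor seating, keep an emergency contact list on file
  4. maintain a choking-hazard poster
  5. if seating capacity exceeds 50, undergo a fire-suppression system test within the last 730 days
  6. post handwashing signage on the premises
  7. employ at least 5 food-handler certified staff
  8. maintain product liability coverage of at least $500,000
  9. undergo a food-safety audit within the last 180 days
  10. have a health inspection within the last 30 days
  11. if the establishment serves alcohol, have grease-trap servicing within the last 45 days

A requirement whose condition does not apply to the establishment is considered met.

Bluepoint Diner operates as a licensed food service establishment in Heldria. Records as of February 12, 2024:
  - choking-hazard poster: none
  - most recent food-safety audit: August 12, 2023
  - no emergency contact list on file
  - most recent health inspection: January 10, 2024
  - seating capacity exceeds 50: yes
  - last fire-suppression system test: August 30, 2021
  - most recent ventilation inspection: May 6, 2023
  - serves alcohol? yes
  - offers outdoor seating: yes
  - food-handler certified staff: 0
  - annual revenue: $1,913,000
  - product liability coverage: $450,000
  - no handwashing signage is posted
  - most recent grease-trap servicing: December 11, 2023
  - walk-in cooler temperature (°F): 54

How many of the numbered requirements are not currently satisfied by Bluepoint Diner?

11

1. ventilation inspection 282 days ago vs limit 270 → not met
2. walk-in cooler temperature (°F) 54 > 35 → not met
3. condition 'offers outdoor seating' holds; emergency contact list absent → not met
4. choking-hazard poster absent → not met
5. condition 'seating capacity exceeds 50' holds; fire-suppression system test 896 days ago vs limit 730 → not met
6. handwashing signage absent → not met
7. food-handler certified staff 0 < 5 → not met
8. product liability coverage $450,000 < $500,000 → not met
9. food-safety audit 184 days ago vs limit 180 → not met
10. health inspection 33 days ago vs limit 30 → not met
11. condition 'serves alcohol' holds; grease-trap servicing 63 days ago vs limit 45 → not met
Not met: 11 of 11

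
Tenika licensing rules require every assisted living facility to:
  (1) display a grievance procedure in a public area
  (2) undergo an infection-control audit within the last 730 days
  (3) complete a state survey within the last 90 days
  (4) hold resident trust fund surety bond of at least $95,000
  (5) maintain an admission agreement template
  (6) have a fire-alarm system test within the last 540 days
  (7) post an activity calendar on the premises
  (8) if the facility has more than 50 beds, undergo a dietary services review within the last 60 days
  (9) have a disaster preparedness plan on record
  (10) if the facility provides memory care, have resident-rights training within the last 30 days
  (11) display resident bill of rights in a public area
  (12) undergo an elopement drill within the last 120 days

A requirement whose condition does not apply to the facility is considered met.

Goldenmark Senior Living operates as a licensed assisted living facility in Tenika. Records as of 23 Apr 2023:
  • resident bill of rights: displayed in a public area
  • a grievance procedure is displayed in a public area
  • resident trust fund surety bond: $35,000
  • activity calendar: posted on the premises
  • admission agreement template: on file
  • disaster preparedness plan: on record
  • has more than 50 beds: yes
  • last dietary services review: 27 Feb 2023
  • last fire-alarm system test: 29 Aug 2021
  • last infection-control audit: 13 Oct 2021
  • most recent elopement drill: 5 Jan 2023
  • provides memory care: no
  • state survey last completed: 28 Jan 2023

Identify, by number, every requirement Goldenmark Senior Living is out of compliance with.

4, 6

1. grievance procedure present → met
2. infection-control audit 557 days ago vs limit 730 → met
3. state survey 85 days ago vs limit 90 → met
4. resident trust fund surety bond $35,000 < $95,000 → not met
5. admission agreement template present → met
6. fire-alarm system test 602 days ago vs limit 540 → not met
7. activity calendar present → met
8. condition 'has more than 50 beds' holds; dietary services review 55 days ago vs limit 60 → met
9. disaster preparedness plan present → met
10. condition 'provides memory care' does not hold → requirement n/a → met
11. resident bill of rights present → met
12. elopement drill 108 days ago vs limit 120 → met
Not met: 4, 6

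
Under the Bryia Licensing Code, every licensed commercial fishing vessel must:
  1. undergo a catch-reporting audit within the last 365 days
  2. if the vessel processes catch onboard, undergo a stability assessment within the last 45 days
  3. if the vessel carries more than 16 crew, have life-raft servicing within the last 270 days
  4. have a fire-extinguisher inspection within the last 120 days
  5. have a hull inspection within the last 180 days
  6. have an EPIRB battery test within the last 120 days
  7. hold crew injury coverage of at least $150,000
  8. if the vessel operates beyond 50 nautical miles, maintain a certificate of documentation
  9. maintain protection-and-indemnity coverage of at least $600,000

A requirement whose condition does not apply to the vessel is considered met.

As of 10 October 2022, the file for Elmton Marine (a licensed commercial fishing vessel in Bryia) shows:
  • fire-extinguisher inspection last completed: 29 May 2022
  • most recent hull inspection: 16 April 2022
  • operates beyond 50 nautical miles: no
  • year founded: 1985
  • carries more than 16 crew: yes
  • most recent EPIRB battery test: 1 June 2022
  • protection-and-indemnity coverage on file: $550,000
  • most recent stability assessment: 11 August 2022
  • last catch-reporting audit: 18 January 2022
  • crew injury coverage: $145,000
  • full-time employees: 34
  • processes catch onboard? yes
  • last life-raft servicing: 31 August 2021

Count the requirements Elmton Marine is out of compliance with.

6

1. catch-reporting audit 265 days ago vs limit 365 → met
2. condition 'processes catch onboard' holds; stability assessment 60 days ago vs limit 45 → not met
3. condition 'carries more than 16 crew' holds; life-raft servicing 405 days ago vs limit 270 → not met
4. fire-extinguisher inspection 134 days ago vs limit 120 → not met
5. hull inspection 177 days ago vs limit 180 → met
6. EPIRB battery test 131 days ago vs limit 120 → not met
7. crew injury coverage $145,000 < $150,000 → not met
8. condition 'operates beyond 50 nautical miles' does not hold → requirement n/a → met
9. protection-and-indemnity coverage $550,000 < $600,000 → not met
Not met: 6 of 9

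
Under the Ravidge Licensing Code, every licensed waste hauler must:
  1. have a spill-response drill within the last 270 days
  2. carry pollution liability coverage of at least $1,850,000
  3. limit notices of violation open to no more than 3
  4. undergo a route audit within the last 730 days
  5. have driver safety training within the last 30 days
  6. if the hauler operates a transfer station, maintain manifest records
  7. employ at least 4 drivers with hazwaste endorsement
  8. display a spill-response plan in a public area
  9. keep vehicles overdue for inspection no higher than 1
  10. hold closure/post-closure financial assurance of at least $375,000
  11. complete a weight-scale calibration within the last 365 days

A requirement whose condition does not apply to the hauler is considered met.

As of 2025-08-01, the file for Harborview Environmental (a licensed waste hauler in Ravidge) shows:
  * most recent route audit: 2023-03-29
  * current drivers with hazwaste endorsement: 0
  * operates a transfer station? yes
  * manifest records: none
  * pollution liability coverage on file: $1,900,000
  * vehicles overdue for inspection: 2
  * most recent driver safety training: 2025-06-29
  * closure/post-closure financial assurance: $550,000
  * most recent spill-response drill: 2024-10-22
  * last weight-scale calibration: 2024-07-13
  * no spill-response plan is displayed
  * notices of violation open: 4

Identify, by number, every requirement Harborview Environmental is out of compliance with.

1. spill-response drill 283 days ago vs limit 270 → not met
2. pollution liability coverage $1,900,000 ≥ $1,850,000 → met
3. notices of violation open 4 > 3 → not met
4. route audit 856 days ago vs limit 730 → not met
5. driver safety training 33 days ago vs limit 30 → not met
6. condition 'operates a transfer station' holds; manifest records absent → not met
7. drivers with hazwaste endorsement 0 < 4 → not met
8. spill-response plan absent → not met
9. vehicles overdue for inspection 2 > 1 → not met
10. closure/post-closure financial assurance $550,000 ≥ $375,000 → met
11. weight-scale calibration 384 days ago vs limit 365 → not met
Not met: 1, 3, 4, 5, 6, 7, 8, 9, 11

1, 3, 4, 5, 6, 7, 8, 9, 11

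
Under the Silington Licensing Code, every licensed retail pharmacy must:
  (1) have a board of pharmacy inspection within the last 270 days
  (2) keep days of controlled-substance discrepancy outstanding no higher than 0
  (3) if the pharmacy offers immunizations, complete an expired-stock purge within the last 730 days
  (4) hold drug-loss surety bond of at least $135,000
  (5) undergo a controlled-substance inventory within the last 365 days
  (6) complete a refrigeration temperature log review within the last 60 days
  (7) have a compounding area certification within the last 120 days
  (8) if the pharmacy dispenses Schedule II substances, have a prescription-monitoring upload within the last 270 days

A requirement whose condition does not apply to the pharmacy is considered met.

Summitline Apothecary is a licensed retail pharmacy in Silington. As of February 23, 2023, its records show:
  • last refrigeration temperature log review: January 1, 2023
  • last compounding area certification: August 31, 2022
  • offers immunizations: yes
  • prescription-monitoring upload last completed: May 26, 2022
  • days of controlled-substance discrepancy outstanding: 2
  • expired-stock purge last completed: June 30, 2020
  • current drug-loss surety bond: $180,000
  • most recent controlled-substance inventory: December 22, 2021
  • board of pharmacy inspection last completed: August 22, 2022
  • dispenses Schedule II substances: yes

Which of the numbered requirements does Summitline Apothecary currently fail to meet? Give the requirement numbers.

1. board of pharmacy inspection 185 days ago vs limit 270 → met
2. days of controlled-substance discrepancy outstanding 2 > 0 → not met
3. condition 'offers immunizations' holds; expired-stock purge 968 days ago vs limit 730 → not met
4. drug-loss surety bond $180,000 ≥ $135,000 → met
5. controlled-substance inventory 428 days ago vs limit 365 → not met
6. refrigeration temperature log review 53 days ago vs limit 60 → met
7. compounding area certification 176 days ago vs limit 120 → not met
8. condition 'dispenses Schedule II substances' holds; prescription-monitoring upload 273 days ago vs limit 270 → not met
Not met: 2, 3, 5, 7, 8

2, 3, 5, 7, 8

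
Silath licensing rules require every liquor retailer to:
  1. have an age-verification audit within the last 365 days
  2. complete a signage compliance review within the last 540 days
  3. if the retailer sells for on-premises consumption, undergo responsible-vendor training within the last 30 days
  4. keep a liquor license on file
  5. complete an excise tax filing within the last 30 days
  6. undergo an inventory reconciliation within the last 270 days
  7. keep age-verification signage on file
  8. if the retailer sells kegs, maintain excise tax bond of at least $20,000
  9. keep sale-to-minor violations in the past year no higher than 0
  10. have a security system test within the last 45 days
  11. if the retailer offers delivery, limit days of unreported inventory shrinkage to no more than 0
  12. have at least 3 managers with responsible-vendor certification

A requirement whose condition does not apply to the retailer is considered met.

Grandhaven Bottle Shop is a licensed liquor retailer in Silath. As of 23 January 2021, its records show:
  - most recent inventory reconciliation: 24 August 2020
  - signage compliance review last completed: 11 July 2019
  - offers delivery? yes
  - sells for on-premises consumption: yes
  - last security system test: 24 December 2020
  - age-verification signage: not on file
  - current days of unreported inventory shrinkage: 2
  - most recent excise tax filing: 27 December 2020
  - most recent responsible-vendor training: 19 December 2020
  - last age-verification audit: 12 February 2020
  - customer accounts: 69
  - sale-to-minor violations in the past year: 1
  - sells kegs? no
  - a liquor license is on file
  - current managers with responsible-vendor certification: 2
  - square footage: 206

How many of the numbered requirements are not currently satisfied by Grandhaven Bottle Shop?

6

1. age-verification audit 346 days ago vs limit 365 → met
2. signage compliance review 562 days ago vs limit 540 → not met
3. condition 'sells for on-premises consumption' holds; responsible-vendor training 35 days ago vs limit 30 → not met
4. liquor license present → met
5. excise tax filing 27 days ago vs limit 30 → met
6. inventory reconciliation 152 days ago vs limit 270 → met
7. age-verification signage absent → not met
8. condition 'sells kegs' does not hold → requirement n/a → met
9. sale-to-minor violations in the past year 1 > 0 → not met
10. security system test 30 days ago vs limit 45 → met
11. condition 'offers delivery' holds; days of unreported inventory shrinkage 2 > 0 → not met
12. managers with responsible-vendor certification 2 < 3 → not met
Not met: 6 of 12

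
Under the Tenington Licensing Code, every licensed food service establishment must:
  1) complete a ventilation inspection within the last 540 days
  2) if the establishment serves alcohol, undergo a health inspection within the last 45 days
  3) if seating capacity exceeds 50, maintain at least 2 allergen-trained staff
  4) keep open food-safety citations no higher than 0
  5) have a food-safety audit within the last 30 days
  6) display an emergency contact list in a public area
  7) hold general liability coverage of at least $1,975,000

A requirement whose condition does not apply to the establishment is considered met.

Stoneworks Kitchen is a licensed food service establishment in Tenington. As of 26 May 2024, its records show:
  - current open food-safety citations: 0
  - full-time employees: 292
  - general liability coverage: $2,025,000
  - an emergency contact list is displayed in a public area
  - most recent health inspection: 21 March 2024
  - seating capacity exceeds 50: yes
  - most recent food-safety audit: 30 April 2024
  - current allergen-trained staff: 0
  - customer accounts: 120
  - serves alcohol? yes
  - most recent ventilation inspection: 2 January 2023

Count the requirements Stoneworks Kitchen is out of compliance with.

1. ventilation inspection 510 days ago vs limit 540 → met
2. condition 'serves alcohol' holds; health inspection 66 days ago vs limit 45 → not met
3. condition 'seating capacity exceeds 50' holds; allergen-trained staff 0 < 2 → not met
4. open food-safety citations 0 ≤ 0 → met
5. food-safety audit 26 days ago vs limit 30 → met
6. emergency contact list present → met
7. general liability coverage $2,025,000 ≥ $1,975,000 → met
Not met: 2 of 7

2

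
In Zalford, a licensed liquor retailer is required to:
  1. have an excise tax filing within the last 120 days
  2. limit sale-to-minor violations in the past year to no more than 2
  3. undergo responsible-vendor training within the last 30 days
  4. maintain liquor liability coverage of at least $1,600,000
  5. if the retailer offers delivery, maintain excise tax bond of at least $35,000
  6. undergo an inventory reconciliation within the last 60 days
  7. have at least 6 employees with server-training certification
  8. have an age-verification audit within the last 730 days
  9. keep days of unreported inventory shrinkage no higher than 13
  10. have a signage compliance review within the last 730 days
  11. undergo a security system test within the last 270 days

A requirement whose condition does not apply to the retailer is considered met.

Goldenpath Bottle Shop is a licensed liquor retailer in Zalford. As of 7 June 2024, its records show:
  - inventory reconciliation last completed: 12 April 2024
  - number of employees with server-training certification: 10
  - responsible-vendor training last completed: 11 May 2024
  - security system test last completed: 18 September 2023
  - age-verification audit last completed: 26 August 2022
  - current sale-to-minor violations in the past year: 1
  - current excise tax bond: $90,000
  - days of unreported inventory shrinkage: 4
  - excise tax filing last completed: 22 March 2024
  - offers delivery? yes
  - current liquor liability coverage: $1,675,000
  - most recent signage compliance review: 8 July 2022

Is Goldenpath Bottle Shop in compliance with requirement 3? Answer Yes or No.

3. responsible-vendor training 27 days ago vs limit 30 → met

Yes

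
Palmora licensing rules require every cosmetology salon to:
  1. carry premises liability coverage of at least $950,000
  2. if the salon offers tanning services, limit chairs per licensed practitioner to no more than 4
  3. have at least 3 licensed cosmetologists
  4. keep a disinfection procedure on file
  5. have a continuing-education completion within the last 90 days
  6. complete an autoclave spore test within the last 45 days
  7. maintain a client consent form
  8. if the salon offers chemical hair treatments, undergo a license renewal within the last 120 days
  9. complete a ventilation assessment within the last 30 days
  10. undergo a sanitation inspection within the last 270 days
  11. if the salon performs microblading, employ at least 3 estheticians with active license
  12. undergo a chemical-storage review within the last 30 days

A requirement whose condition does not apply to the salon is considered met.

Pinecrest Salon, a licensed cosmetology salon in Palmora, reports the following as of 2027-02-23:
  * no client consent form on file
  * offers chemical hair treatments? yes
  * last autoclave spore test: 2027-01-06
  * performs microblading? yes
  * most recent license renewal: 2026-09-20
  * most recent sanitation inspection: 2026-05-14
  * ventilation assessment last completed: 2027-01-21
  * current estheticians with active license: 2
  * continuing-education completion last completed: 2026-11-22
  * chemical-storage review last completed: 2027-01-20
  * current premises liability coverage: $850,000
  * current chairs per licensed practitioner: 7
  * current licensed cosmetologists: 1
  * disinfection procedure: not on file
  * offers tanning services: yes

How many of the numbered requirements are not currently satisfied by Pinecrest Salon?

12

1. premises liability coverage $850,000 < $950,000 → not met
2. condition 'offers tanning services' holds; chairs per licensed practitioner 7 > 4 → not met
3. licensed cosmetologists 1 < 3 → not met
4. disinfection procedure absent → not met
5. continuing-education completion 93 days ago vs limit 90 → not met
6. autoclave spore test 48 days ago vs limit 45 → not met
7. client consent form absent → not met
8. condition 'offers chemical hair treatments' holds; license renewal 156 days ago vs limit 120 → not met
9. ventilation assessment 33 days ago vs limit 30 → not met
10. sanitation inspection 285 days ago vs limit 270 → not met
11. condition 'performs microblading' holds; estheticians with active license 2 < 3 → not met
12. chemical-storage review 34 days ago vs limit 30 → not met
Not met: 12 of 12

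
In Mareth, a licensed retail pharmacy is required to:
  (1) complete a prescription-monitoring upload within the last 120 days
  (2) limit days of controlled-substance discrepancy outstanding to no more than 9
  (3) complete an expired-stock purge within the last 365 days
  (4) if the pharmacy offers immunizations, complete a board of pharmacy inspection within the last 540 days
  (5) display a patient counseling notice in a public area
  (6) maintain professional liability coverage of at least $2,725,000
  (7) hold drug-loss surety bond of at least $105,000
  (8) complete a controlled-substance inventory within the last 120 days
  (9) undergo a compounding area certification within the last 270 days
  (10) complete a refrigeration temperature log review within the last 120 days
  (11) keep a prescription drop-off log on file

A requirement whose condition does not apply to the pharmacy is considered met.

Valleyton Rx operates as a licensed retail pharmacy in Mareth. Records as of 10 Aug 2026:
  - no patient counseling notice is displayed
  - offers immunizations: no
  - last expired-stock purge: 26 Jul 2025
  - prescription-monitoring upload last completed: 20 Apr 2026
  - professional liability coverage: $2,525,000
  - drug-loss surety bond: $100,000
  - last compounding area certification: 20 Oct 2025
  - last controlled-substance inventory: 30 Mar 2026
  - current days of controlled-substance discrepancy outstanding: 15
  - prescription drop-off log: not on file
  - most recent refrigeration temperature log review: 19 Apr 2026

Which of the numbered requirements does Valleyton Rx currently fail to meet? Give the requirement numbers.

2, 3, 5, 6, 7, 8, 9, 11

1. prescription-monitoring upload 112 days ago vs limit 120 → met
2. days of controlled-substance discrepancy outstanding 15 > 9 → not met
3. expired-stock purge 380 days ago vs limit 365 → not met
4. condition 'offers immunizations' does not hold → requirement n/a → met
5. patient counseling notice absent → not met
6. professional liability coverage $2,525,000 < $2,725,000 → not met
7. drug-loss surety bond $100,000 < $105,000 → not met
8. controlled-substance inventory 133 days ago vs limit 120 → not met
9. compounding area certification 294 days ago vs limit 270 → not met
10. refrigeration temperature log review 113 days ago vs limit 120 → met
11. prescription drop-off log absent → not met
Not met: 2, 3, 5, 6, 7, 8, 9, 11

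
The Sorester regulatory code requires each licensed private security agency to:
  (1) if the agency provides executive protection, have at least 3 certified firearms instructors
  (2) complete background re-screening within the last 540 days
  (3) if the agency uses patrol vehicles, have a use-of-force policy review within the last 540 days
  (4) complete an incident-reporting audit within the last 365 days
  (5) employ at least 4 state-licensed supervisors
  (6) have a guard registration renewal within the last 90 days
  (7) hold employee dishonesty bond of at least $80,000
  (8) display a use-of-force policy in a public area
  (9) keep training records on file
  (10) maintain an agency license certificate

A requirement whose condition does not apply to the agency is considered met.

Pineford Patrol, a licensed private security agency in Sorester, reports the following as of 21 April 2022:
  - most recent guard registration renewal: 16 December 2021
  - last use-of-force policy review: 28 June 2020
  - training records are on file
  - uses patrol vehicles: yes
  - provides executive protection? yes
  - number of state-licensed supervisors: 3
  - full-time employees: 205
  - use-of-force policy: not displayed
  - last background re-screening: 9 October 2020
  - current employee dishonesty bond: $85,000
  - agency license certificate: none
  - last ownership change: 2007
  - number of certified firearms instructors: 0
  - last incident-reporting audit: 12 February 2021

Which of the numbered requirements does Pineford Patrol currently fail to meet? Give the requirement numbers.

1. condition 'provides executive protection' holds; certified firearms instructors 0 < 3 → not met
2. background re-screening 559 days ago vs limit 540 → not met
3. condition 'uses patrol vehicles' holds; use-of-force policy review 662 days ago vs limit 540 → not met
4. incident-reporting audit 433 days ago vs limit 365 → not met
5. state-licensed supervisors 3 < 4 → not met
6. guard registration renewal 126 days ago vs limit 90 → not met
7. employee dishonesty bond $85,000 ≥ $80,000 → met
8. use-of-force policy absent → not met
9. training records present → met
10. agency license certificate absent → not met
Not met: 1, 2, 3, 4, 5, 6, 8, 10

1, 2, 3, 4, 5, 6, 8, 10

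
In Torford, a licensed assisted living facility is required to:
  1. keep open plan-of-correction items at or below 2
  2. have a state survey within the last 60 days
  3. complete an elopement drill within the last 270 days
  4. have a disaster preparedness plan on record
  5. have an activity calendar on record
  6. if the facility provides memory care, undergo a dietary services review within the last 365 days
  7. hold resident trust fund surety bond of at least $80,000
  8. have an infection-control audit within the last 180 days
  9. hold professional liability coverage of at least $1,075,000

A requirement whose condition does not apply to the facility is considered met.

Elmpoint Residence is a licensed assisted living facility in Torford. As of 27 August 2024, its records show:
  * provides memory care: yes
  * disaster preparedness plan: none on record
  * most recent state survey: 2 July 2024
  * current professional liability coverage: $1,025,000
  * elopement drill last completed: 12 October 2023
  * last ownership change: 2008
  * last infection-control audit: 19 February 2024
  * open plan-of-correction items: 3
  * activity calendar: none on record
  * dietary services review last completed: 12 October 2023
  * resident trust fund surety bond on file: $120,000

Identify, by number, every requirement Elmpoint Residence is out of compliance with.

1, 3, 4, 5, 8, 9

1. open plan-of-correction items 3 > 2 → not met
2. state survey 56 days ago vs limit 60 → met
3. elopement drill 320 days ago vs limit 270 → not met
4. disaster preparedness plan absent → not met
5. activity calendar absent → not met
6. condition 'provides memory care' holds; dietary services review 320 days ago vs limit 365 → met
7. resident trust fund surety bond $120,000 ≥ $80,000 → met
8. infection-control audit 190 days ago vs limit 180 → not met
9. professional liability coverage $1,025,000 < $1,075,000 → not met
Not met: 1, 3, 4, 5, 8, 9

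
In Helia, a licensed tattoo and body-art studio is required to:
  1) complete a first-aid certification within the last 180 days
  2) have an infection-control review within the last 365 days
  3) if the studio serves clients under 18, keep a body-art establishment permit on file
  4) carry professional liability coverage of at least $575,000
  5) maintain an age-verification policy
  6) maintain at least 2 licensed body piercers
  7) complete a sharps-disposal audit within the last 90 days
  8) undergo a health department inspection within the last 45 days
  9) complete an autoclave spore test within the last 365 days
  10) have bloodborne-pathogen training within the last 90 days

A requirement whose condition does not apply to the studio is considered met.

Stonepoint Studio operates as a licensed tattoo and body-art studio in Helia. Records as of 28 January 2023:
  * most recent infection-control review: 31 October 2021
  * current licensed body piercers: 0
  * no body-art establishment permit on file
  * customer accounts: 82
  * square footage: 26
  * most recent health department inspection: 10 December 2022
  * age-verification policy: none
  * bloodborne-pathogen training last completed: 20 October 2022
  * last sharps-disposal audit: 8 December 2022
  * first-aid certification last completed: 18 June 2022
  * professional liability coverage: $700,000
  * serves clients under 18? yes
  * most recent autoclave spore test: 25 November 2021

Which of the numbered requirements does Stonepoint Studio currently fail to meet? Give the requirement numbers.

1. first-aid certification 224 days ago vs limit 180 → not met
2. infection-control review 454 days ago vs limit 365 → not met
3. condition 'serves clients under 18' holds; body-art establishment permit absent → not met
4. professional liability coverage $700,000 ≥ $575,000 → met
5. age-verification policy absent → not met
6. licensed body piercers 0 < 2 → not met
7. sharps-disposal audit 51 days ago vs limit 90 → met
8. health department inspection 49 days ago vs limit 45 → not met
9. autoclave spore test 429 days ago vs limit 365 → not met
10. bloodborne-pathogen training 100 days ago vs limit 90 → not met
Not met: 1, 2, 3, 5, 6, 8, 9, 10

1, 2, 3, 5, 6, 8, 9, 10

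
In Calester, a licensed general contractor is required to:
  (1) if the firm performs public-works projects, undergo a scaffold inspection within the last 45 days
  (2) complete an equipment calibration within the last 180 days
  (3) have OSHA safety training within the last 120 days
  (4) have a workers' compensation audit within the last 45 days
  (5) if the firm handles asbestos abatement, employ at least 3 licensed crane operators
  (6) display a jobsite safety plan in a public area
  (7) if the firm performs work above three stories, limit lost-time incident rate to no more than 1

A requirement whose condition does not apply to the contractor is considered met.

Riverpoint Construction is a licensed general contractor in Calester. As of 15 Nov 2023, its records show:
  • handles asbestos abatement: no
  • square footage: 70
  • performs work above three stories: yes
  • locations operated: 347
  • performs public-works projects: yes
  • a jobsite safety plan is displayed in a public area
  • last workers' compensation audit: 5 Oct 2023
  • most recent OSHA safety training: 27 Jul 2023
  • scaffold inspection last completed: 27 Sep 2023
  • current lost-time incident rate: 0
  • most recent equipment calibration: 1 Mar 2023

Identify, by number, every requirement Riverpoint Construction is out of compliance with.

1, 2

1. condition 'performs public-works projects' holds; scaffold inspection 49 days ago vs limit 45 → not met
2. equipment calibration 259 days ago vs limit 180 → not met
3. OSHA safety training 111 days ago vs limit 120 → met
4. workers' compensation audit 41 days ago vs limit 45 → met
5. condition 'handles asbestos abatement' does not hold → requirement n/a → met
6. jobsite safety plan present → met
7. condition 'performs work above three stories' holds; lost-time incident rate 0 ≤ 1 → met
Not met: 1, 2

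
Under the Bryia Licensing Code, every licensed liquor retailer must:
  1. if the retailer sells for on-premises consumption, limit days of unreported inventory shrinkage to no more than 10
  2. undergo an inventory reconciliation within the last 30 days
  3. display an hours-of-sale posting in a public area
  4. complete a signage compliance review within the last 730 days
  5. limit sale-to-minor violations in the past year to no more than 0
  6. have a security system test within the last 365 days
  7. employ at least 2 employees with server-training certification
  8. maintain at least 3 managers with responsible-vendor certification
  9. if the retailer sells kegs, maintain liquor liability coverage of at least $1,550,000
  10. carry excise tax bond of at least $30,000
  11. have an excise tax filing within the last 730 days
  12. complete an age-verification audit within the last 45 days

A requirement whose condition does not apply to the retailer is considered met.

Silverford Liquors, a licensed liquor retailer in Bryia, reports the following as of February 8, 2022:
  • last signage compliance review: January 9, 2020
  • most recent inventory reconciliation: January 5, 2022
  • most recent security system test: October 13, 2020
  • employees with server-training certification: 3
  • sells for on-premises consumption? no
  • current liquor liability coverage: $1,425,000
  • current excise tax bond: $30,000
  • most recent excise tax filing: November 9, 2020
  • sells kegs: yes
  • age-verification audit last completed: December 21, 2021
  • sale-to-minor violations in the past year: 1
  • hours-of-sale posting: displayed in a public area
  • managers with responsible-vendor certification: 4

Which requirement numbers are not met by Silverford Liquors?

1. condition 'sells for on-premises consumption' does not hold → requirement n/a → met
2. inventory reconciliation 34 days ago vs limit 30 → not met
3. hours-of-sale posting present → met
4. signage compliance review 761 days ago vs limit 730 → not met
5. sale-to-minor violations in the past year 1 > 0 → not met
6. security system test 483 days ago vs limit 365 → not met
7. employees with server-training certification 3 ≥ 2 → met
8. managers with responsible-vendor certification 4 ≥ 3 → met
9. condition 'sells kegs' holds; liquor liability coverage $1,425,000 < $1,550,000 → not met
10. excise tax bond $30,000 ≥ $30,000 → met
11. excise tax filing 456 days ago vs limit 730 → met
12. age-verification audit 49 days ago vs limit 45 → not met
Not met: 2, 4, 5, 6, 9, 12

2, 4, 5, 6, 9, 12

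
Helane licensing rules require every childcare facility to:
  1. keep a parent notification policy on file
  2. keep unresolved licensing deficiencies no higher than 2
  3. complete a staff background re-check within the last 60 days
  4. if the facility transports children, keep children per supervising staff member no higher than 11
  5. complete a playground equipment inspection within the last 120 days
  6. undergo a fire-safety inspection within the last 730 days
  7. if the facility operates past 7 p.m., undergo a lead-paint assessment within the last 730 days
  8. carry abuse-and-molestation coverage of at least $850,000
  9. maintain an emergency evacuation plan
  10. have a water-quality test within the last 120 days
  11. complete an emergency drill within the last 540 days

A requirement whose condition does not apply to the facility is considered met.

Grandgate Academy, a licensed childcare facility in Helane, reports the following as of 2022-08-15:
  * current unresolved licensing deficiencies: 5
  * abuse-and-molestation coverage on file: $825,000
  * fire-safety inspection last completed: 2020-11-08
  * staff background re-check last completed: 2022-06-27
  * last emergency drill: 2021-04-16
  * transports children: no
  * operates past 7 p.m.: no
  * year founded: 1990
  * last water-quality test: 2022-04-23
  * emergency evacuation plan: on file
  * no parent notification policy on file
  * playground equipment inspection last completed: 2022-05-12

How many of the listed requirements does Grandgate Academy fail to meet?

1. parent notification policy absent → not met
2. unresolved licensing deficiencies 5 > 2 → not met
3. staff background re-check 49 days ago vs limit 60 → met
4. condition 'transports children' does not hold → requirement n/a → met
5. playground equipment inspection 95 days ago vs limit 120 → met
6. fire-safety inspection 645 days ago vs limit 730 → met
7. condition 'operates past 7 p.m.' does not hold → requirement n/a → met
8. abuse-and-molestation coverage $825,000 < $850,000 → not met
9. emergency evacuation plan present → met
10. water-quality test 114 days ago vs limit 120 → met
11. emergency drill 486 days ago vs limit 540 → met
Not met: 3 of 11

3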